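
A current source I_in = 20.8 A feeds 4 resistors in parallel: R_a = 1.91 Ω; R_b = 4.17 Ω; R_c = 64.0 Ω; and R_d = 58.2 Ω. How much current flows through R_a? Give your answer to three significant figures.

ΣG = 1/1.91 + 1/4.17 + 1/64.0 + 1/58.2 = 0.7962.
R_a takes the fraction G_k/ΣG = 0.5236/0.7962 = 0.6576, so I = 20.8 × 0.6576 = 13.68 A.

I ≈ 13.7 A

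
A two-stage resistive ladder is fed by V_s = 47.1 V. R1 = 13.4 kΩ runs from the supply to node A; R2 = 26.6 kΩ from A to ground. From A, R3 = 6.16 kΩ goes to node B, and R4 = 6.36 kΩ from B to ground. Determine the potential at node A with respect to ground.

V_A ≈ 18.3 V

Looking into the second stage from A: R3 + R4 = 12.52 kΩ appears in parallel with R2.
Effective lower resistance at A: R2 ‖ 12.52 = 8.513 kΩ.
V_A = 47.1 × 8.513/(13.4 + 8.513) = 18.30 V.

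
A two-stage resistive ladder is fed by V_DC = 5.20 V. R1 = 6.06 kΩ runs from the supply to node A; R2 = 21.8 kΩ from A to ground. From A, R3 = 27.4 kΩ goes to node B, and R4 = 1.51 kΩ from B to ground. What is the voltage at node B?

V_B ≈ 0.183 V

Node A sees R2 in parallel with the series input of stage 2, R3 + R4 = 28.91 kΩ.
R2 ‖ (R3+R4) = 12.43 kΩ.
First divider: V_A = V_DC · 12.43/(6.06 + 12.43) = 3.496 V.
V_B = V_A × 0.05223 = 0.1826 V.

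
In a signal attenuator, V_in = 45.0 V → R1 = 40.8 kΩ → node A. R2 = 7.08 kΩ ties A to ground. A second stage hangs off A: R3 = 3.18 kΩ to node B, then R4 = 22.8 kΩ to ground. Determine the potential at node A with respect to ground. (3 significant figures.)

The second stage (R3 + R4 = 25.98 kΩ) loads node A in parallel with R2.
R2 ‖ (R3+R4) = 5.564 kΩ.
So V_A = 45.0 × 0.1200 = 5.400 V.

V_A ≈ 5.40 V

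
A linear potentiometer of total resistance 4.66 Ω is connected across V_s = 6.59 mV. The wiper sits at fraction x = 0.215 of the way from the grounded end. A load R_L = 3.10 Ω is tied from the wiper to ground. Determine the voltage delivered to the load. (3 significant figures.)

V_out ≈ 1.13 mV

Split the track: R_lower = x·R_p = 1.002 Ω, R_upper = (1−x)·R_p = 3.658 Ω.
(x·R_p) ‖ R_L = 0.7572 Ω.
Loaded-divider output: V_out = 6.59 × 0.1715 = 1.130 mV.
(Unloaded: V_out = x·V_s = 1.42 mV.)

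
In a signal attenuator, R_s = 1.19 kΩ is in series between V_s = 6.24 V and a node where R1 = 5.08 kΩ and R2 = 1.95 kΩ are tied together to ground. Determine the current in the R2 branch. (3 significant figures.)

Equivalent of the parallel group: R_p = 1.409 kΩ.
Node voltage V_A = V_s · R_p/(R_s + R_p) = 6.24 × 0.5421 = 3.383 V.
I(R2) = V_A / R2 = 3.383/1.95 = 1.735 mA.

I ≈ 1.73 mA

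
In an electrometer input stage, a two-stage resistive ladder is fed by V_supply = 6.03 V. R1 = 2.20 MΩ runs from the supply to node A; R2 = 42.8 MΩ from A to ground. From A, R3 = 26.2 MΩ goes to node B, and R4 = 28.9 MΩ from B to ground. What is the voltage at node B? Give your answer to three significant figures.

V_B ≈ 2.90 V

Node A sees R2 in parallel with the series input of stage 2, R3 + R4 = 55.10 MΩ.
Effective lower resistance at A: R2 ‖ 55.10 = 24.09 MΩ.
So V_A = 6.03 × 0.9163 = 5.525 V.
V_B = V_A × 0.5245 = 2.898 V.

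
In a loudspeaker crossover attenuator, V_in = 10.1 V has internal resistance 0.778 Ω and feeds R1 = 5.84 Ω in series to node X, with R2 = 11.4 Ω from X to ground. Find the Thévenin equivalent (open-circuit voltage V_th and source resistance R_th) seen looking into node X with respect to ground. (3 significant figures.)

R1' = 0.778 + 5.84 = 6.618 Ω (source resistance + R1).
Open-circuit (no load on X): V_th = V_in · R2/(R1' + R2) = 10.1 × 11.4/(6.618 + 11.4) = 6.390 V.
With V_in suppressed (replaced by a short), R_th = R1' ‖ R2 = (6.618 × 11.4)/(6.618 + 11.4) = 4.187 Ω.

V_th ≈ 6.39 V, R_th ≈ 4.19 Ω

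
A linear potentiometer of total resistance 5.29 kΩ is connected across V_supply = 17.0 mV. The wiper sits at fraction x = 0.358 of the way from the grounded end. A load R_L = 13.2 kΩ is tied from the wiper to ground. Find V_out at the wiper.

V_out ≈ 5.57 mV

Lower segment x·R_p = 1.894 kΩ; upper segment (1−x)·R_p = 3.396 kΩ.
Lower segment in parallel with the load: 1.894 ‖ 13.2 = 1.656 kΩ.
Then V_out = V_supply · 1.656/(3.396 + 1.656) = 5.573 mV.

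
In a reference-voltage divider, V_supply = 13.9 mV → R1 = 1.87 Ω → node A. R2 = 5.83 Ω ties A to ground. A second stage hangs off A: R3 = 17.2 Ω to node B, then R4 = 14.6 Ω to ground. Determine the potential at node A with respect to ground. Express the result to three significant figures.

V_A ≈ 10.1 mV

Node A sees R2 in parallel with the series input of stage 2, R3 + R4 = 31.80 Ω.
Effective lower resistance at A: R2 ‖ 31.80 = 4.927 Ω.
First divider: V_A = V_supply · 4.927/(1.87 + 4.927) = 10.08 mV.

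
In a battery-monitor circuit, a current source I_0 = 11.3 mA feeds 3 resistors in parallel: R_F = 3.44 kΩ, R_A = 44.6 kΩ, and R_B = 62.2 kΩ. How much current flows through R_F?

Total conductance ΣG = 1/3.44 + 1/44.6 + 1/62.2 = 0.3292 (units of 1/kΩ).
R_F takes the fraction G_k/ΣG = 0.2907/0.3292 = 0.8831, so I = 11.3 × 0.8831 = 9.978 mA.

I ≈ 9.98 mA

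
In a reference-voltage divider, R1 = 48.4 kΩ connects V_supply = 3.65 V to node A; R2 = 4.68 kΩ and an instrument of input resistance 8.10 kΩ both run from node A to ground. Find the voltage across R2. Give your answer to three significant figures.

V_out ≈ 0.211 V

R2 ‖ R_L = (4.68 × 8.10)/(4.68 + 8.10) = 2.966 kΩ.
Then V_out = V_supply · R2'/(R1 + R2') = 3.65 × 2.966/51.37 = 0.2108 V.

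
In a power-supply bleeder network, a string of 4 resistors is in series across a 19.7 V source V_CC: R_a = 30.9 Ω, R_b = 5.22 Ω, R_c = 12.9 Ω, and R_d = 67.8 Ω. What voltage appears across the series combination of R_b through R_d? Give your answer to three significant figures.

ΣR = 30.9 + 5.22 + 12.9 + 67.8 = 116.8 Ω.
R_{R_b..R_d} = 5.22 + 12.9 + 67.8 = 85.92 Ω.
Voltage divider: V = V_CC · (85.92 / 116.8) = 19.7 × 0.7355 = 14.49 V.

V ≈ 14.5 V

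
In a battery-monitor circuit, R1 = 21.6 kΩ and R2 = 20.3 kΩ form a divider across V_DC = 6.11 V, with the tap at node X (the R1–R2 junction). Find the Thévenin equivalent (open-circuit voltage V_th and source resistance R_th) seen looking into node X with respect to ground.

V_th ≈ 2.96 V, R_th ≈ 10.5 kΩ

V_th is the unloaded tap voltage: V_DC · R2/(R1+R2) = 6.11 × 0.4845 = 2.960 V.
With V_DC suppressed (replaced by a short), R_th = R1 ‖ R2 = (21.60 × 20.3)/(21.60 + 20.3) = 10.46 kΩ.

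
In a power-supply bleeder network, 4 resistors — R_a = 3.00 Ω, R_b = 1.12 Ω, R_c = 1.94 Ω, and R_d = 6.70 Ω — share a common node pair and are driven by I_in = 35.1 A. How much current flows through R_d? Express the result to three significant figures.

Conductances: ΣG = 1/3.00 + 1/1.12 + 1/1.94 + 1/6.70 = 1.891 (1/Ω).
By the current-divider rule, I = I_in · G_k/ΣG = 35.1 × 0.07893 = 2.771 A.

I ≈ 2.77 A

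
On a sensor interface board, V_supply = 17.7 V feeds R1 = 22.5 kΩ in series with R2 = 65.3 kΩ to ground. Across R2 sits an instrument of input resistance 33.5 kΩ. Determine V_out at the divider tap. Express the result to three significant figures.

V_out ≈ 8.78 V

First combine the lower leg with the load: R2 ‖ R_L = 22.14 kΩ.
Then V_out = V_supply · R2'/(R1 + R2') = 17.7 × 22.14/44.64 = 8.779 V.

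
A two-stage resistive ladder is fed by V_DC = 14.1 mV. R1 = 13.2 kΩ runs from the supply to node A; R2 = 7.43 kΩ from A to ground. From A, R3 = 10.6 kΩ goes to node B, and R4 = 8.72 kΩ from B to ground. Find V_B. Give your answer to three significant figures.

Looking into the second stage from A: R3 + R4 = 19.32 kΩ appears in parallel with R2.
Effective lower resistance at A: R2 ‖ 19.32 = 5.366 kΩ.
So V_A = 14.1 × 0.2890 = 4.075 mV.
Then the unloaded second divider: V_B = V_A × R4/(R3+R4) = 4.075 × 0.4513 = 1.839 mV.

V_B ≈ 1.84 mV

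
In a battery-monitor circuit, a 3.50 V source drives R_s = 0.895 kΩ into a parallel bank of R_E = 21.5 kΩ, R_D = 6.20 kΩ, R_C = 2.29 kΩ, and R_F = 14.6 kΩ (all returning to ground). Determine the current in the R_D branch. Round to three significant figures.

Parallel bank: R_p = 1/(1/21.5 + 1/6.20 + 1/2.29 + 1/14.6) = 1.403 kΩ.
V_A by voltage divider: V_A = 3.50 × 1.403/(0.895 + 1.403) = 2.137 V.
Branch current I = V_A/R_D = 2.137/6.20 = 0.3446 mA.

I ≈ 0.345 mA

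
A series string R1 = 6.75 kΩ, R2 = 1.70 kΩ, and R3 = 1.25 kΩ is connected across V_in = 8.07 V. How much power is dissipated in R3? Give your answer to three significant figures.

Series current I = V_in/ΣR = 8.07/9.700 = 0.8320 mA.
P(R3) = I²·R3 = (0.8320)² × 1.25 = 0.8652 mW.

P ≈ 0.865 mW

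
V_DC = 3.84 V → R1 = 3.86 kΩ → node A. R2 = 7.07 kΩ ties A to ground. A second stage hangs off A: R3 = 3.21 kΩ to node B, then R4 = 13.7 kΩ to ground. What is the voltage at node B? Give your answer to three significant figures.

The second stage (R3 + R4 = 16.91 kΩ) loads node A in parallel with R2.
R2 ‖ (R3+R4) = 4.986 kΩ.
So V_A = 3.84 × 0.5636 = 2.164 V.
Stage 2 is unloaded, so V_B = V_A · R4/(R3+R4) = 2.164 × 13.7/16.91 = 1.753 V.

V_B ≈ 1.75 V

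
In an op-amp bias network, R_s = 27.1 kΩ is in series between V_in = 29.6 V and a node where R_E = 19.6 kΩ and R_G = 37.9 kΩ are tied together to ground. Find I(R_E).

Equivalent of the parallel group: R_p = 12.92 kΩ.
Node voltage V_A = V_in · R_p/(R_s + R_p) = 29.6 × 0.3228 = 9.555 V.
I(R_E) = V_A / R_E = 9.555/19.6 = 0.4875 mA.
(Equivalently: I_total = 0.7396 mA, then current-divider fraction G_k/ΣG = 0.6591.)

I ≈ 0.488 mA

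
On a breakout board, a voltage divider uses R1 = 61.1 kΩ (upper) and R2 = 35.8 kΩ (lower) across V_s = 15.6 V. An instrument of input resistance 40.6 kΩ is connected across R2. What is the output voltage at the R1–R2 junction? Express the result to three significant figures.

The load sits in parallel with R2, giving an effective lower resistance R2' = R2·R_L/(R2+R_L) = 19.02 kΩ.
Now apply the divider: V_out = 15.6 × 0.2374 = 3.704 V.
(Unloaded it would be 5.76 V; the load pulls it down.)

V_out ≈ 3.70 V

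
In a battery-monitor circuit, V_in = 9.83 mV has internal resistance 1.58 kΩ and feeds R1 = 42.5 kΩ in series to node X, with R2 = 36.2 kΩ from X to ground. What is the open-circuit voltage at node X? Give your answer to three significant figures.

V_th ≈ 4.43 mV

R1' = 1.58 + 42.5 = 44.08 kΩ (source resistance + R1).
Open-circuit (no load on X): V_th = V_in · R2/(R1' + R2) = 9.83 × 36.2/(44.08 + 36.2) = 4.433 mV.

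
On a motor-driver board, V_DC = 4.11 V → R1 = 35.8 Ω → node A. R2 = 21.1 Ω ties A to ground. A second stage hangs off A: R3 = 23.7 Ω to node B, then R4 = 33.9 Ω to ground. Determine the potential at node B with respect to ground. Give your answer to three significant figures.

V_B ≈ 0.729 V

Looking into the second stage from A: R3 + R4 = 57.60 Ω appears in parallel with R2.
R2 ‖ (R3+R4) = 15.44 Ω.
First divider: V_A = V_DC · 15.44/(35.8 + 15.44) = 1.239 V.
Stage 2 is unloaded, so V_B = V_A · R4/(R3+R4) = 1.239 × 33.9/57.60 = 0.7290 V.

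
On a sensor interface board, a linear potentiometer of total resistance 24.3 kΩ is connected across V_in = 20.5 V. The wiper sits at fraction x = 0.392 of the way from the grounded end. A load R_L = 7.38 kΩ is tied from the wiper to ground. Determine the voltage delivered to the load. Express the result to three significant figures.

V_out ≈ 4.50 V

The pot divides into 14.77 kΩ above the wiper and 9.526 kΩ below.
R_L loads the lower segment: effective lower R = 4.158 kΩ.
V_out = 20.5 × 4.158/(14.77 + 4.158) = 4.503 V.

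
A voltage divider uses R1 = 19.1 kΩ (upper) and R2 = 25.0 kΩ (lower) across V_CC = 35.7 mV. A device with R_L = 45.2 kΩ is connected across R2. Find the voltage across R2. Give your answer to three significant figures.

The load sits in parallel with R2, giving an effective lower resistance R2' = R2·R_L/(R2+R_L) = 16.10 kΩ.
Now apply the divider: V_out = 35.7 × 0.4573 = 16.33 mV.
(Unloaded it would be 20.2 mV; the load pulls it down.)

V_out ≈ 16.3 mV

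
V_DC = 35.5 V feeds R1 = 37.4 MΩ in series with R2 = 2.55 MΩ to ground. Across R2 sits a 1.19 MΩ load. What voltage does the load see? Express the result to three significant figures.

The load sits in parallel with R2, giving an effective lower resistance R2' = R2·R_L/(R2+R_L) = 0.8114 MΩ.
Now apply the divider: V_out = 35.5 × 0.02123 = 0.7538 V.

V_out ≈ 0.754 V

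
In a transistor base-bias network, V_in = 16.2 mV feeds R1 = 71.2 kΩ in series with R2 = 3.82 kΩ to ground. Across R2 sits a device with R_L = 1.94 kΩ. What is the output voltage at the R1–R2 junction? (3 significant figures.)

First combine the lower leg with the load: R2 ‖ R_L = 1.287 kΩ.
Voltage divider with the loaded lower leg: V_out = 16.2 × 1.287/(71.2 + 1.287) = 16.2 × 0.01775 = 0.2875 mV.

V_out ≈ 0.288 mV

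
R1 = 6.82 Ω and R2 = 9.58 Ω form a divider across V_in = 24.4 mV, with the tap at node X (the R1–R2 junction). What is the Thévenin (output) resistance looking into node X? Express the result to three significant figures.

R_th ≈ 3.98 Ω

Looking into X with the source shorted: R_th = R1·R2/(R1+R2) = 6.820 × 9.58/16.40 = 3.984 Ω.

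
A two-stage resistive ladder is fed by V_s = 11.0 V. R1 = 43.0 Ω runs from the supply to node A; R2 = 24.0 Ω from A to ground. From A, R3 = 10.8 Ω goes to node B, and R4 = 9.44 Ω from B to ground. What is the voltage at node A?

V_A ≈ 2.24 V

Looking into the second stage from A: R3 + R4 = 20.24 Ω appears in parallel with R2.
Effective lower resistance at A: R2 ‖ 20.24 = 10.98 Ω.
V_A = 11.0 × 10.98/(43.0 + 10.98) = 2.238 V.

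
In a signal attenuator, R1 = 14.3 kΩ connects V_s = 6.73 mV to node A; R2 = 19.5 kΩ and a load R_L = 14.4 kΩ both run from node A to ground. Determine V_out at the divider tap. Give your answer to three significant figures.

V_out ≈ 2.47 mV

The load sits in parallel with R2, giving an effective lower resistance R2' = R2·R_L/(R2+R_L) = 8.283 kΩ.
Now apply the divider: V_out = 6.73 × 0.3668 = 2.468 mV.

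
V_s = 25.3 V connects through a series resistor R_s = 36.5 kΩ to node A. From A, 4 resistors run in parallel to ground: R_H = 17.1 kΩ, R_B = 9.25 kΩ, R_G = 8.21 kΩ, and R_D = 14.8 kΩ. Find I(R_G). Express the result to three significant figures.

Parallel bank: R_p = 1/(1/17.1 + 1/9.25 + 1/8.21 + 1/14.8) = 2.809 kΩ.
V_A by voltage divider: V_A = 25.3 × 2.809/(36.5 + 2.809) = 1.808 V.
I(R_G) = V_A / R_G = 1.808/8.21 = 0.2202 mA.
(Check via current divider: I_total = 0.6436 mA; share G_k/ΣG = 0.3422 → same result.)

I ≈ 0.220 mA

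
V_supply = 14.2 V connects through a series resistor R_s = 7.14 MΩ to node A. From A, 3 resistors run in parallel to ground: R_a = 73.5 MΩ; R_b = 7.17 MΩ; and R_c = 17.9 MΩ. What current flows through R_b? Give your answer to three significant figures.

Equivalent of the parallel group: R_p = 4.786 MΩ.
V_A = 14.2 × 4.786/11.93 = 5.699 V.
Branch current I = V_A/R_b = 5.699/7.17 = 0.7948 µA.
(Equivalently: I_total = 1.191 µA, then current-divider fraction G_k/ΣG = 0.6675.)

I ≈ 0.795 µA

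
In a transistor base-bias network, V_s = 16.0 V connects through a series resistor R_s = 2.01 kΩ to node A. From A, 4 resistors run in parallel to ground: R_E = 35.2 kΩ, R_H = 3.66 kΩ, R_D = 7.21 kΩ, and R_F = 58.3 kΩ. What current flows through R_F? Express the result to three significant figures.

Combine the parallel branches: R_p = (1/35.2 + 1/3.66 + 1/7.21 + 1/58.3)⁻¹ = 2.186 kΩ.
V_A = 16.0 × 2.186/4.196 = 8.335 V.
Branch current I = V_A/R_F = 8.335/58.3 = 0.1430 mA.

I ≈ 0.143 mA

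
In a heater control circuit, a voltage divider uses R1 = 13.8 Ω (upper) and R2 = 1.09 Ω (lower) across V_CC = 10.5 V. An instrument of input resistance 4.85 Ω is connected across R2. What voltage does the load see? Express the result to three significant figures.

R2 ‖ R_L = (1.09 × 4.85)/(1.09 + 4.85) = 0.8900 Ω.
Voltage divider with the loaded lower leg: V_out = 10.5 × 0.8900/(13.8 + 0.8900) = 10.5 × 0.06058 = 0.6361 V.
(Unloaded it would be 0.769 V; the load pulls it down.)

V_out ≈ 0.636 V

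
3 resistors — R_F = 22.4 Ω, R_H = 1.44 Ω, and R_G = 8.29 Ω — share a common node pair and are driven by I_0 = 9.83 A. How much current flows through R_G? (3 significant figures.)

Conductances: ΣG = 1/22.4 + 1/1.44 + 1/8.29 = 0.8597 (1/Ω).
By the current-divider rule, I = I_0 · G_k/ΣG = 9.83 × 0.1403 = 1.379 A.

I ≈ 1.38 A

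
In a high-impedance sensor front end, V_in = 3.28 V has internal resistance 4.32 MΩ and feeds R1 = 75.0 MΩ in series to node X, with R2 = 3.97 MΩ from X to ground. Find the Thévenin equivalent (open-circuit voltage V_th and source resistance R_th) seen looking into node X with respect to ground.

V_th ≈ 0.156 V, R_th ≈ 3.78 MΩ

R1' = 4.32 + 75.0 = 79.32 MΩ (source resistance + R1).
V_th is the unloaded tap voltage: V_in · R2/(R1'+R2) = 3.28 × 0.04766 = 0.1563 V.
Looking into X with the source shorted: R_th = R1'·R2/(R1'+R2) = 79.32 × 3.97/83.29 = 3.781 MΩ.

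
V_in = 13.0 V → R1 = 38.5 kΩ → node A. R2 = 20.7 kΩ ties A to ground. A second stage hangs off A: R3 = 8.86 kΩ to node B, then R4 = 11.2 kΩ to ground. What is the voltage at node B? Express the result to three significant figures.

Node A sees R2 in parallel with the series input of stage 2, R3 + R4 = 20.06 kΩ.
Effective lower resistance at A: R2 ‖ 20.06 = 10.19 kΩ.
First divider: V_A = V_in · 10.19/(38.5 + 10.19) = 2.720 V.
Stage 2 is unloaded, so V_B = V_A · R4/(R3+R4) = 2.720 × 11.2/20.06 = 1.519 V.

V_B ≈ 1.52 V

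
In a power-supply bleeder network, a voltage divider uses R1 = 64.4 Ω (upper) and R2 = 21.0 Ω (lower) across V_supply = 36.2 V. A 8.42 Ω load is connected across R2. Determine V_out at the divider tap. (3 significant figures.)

V_out ≈ 3.09 V

The load sits in parallel with R2, giving an effective lower resistance R2' = R2·R_L/(R2+R_L) = 6.010 Ω.
Now apply the divider: V_out = 36.2 × 0.08536 = 3.090 V.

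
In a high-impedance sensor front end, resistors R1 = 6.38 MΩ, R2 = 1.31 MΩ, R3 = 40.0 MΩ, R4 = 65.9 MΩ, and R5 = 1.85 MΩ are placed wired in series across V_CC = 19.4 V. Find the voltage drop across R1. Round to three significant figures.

V ≈ 1.07 V

ΣR = 6.38 + 1.31 + 40.0 + 65.9 + 1.85 = 115.4 MΩ.
Voltage divider: V = V_CC · (6.380 / 115.4) = 19.4 × 0.05527 = 1.072 V.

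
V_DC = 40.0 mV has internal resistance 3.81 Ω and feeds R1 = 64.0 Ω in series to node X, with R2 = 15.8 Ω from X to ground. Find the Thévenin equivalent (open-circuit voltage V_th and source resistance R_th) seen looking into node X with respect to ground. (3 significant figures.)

V_th ≈ 7.56 mV, R_th ≈ 12.8 Ω

R1' = 3.81 + 64.0 = 67.81 Ω (source resistance + R1).
With X open, the divider is unloaded: V_th = 40.0 × 15.8/83.61 = 7.559 mV.
Zeroing V_DC shorts the top of R1' to ground, so R_th = R1' ‖ R2 = 12.81 Ω.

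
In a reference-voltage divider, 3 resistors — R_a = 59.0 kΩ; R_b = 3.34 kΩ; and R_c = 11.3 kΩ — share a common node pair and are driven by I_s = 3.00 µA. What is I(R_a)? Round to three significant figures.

Conductances: ΣG = 1/59.0 + 1/3.34 + 1/11.3 = 0.4048 (1/kΩ).
By the current-divider rule, I = I_s · G_k/ΣG = 3.00 × 0.04187 = 0.1256 µA.

I ≈ 0.126 µA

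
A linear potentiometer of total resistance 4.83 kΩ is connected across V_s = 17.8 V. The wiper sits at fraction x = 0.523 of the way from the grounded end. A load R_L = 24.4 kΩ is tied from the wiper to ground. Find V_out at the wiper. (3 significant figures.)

V_out ≈ 8.87 V

Split the track: R_lower = x·R_p = 2.526 kΩ, R_upper = (1−x)·R_p = 2.304 kΩ.
R_L loads the lower segment: effective lower R = 2.289 kΩ.
Loaded-divider output: V_out = 17.8 × 0.4984 = 8.871 V.
(Unloaded: V_out = x·V_s = 9.31 V.)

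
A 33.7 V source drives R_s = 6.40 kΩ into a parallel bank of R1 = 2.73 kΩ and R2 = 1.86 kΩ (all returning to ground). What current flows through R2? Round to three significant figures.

I ≈ 2.67 mA

Equivalent of the parallel group: R_p = 1.106 kΩ.
Node voltage V_A = V_DC · R_p/(R_s + R_p) = 33.7 × 0.1474 = 4.967 V.
Branch current I = V_A/R2 = 4.967/1.86 = 2.670 mA.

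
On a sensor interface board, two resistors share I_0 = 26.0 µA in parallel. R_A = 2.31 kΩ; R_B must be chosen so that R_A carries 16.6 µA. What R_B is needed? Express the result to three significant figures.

Two-branch current divider: I_A = I_0 · R_B/(R_A + R_B).
16.6/26.0 = R_B/(R_A + R_B) → R_B = R_A · (0.6385)/(1 − 0.6385) = 2.31 × 1.766 = 4.079 kΩ.

R_B ≈ 4.08 kΩ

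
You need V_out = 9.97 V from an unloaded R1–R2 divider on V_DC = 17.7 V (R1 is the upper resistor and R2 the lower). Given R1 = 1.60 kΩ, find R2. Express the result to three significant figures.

R2 ≈ 2.06 kΩ

The divider ratio is R2/(R1+R2) = 9.97/17.7 = 0.5633.
Rearranging, R2 = R1·k/(1−k) = 1.60 × 1.290 = 2.064 kΩ.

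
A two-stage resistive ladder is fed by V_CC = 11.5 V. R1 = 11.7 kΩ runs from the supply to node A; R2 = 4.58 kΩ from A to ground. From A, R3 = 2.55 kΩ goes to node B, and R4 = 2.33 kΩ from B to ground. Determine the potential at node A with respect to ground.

Node A sees R2 in parallel with the series input of stage 2, R3 + R4 = 4.880 kΩ.
R2 ‖ (R3+R4) = 2.363 kΩ.
V_A = 11.5 × 2.363/(11.7 + 2.363) = 1.932 V.

V_A ≈ 1.93 V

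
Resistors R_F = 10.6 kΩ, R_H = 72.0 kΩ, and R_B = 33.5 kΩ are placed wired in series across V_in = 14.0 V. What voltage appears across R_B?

Series total: ΣR = 10.6 + 72.0 + 33.5 = 116.1 kΩ.
By the voltage-divider rule, V = 14.0 × 33.50/116.1 = 4.040 V.

V ≈ 4.04 V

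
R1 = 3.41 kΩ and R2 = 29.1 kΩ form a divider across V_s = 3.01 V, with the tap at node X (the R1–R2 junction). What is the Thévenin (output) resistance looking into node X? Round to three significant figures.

With V_s suppressed (replaced by a short), R_th = R1 ‖ R2 = (3.410 × 29.1)/(3.410 + 29.1) = 3.052 kΩ.

R_th ≈ 3.05 kΩ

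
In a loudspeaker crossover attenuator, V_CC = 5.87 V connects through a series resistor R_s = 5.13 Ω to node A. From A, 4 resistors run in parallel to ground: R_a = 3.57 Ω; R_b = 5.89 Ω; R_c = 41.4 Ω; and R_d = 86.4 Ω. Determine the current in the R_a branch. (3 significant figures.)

I ≈ 0.471 A

Combine the parallel branches: R_p = (1/3.57 + 1/5.89 + 1/41.4 + 1/86.4)⁻¹ = 2.059 Ω.
Node voltage V_A = V_CC · R_p/(R_s + R_p) = 5.87 × 0.2864 = 1.681 V.
I(R_a) = V_A / R_a = 1.681/3.57 = 0.4710 A.
(Equivalently: I_total = 0.8165 A, then current-divider fraction G_k/ΣG = 0.5768.)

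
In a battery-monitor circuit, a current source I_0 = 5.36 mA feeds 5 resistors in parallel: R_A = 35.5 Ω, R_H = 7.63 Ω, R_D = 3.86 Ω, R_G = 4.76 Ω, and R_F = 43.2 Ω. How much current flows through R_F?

I ≈ 0.190 mA

ΣG = 1/35.5 + 1/7.63 + 1/3.86 + 1/4.76 + 1/43.2 = 0.6515.
By the current-divider rule, I = I_0 · G_k/ΣG = 5.36 × 0.03553 = 0.1904 mA.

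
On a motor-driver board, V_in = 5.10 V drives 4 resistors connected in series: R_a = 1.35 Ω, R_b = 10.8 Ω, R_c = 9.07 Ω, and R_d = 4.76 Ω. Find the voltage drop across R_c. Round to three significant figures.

Series total: ΣR = 1.35 + 10.8 + 9.07 + 4.76 = 25.98 Ω.
Voltage divider: V = V_in · (9.070 / 25.98) = 5.10 × 0.3491 = 1.780 V.

V ≈ 1.78 V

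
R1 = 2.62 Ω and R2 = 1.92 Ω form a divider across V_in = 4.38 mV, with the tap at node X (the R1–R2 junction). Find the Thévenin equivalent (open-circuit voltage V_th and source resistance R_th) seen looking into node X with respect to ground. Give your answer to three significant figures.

Open-circuit (no load on X): V_th = V_in · R2/(R1 + R2) = 4.38 × 1.92/(2.620 + 1.92) = 1.852 mV.
Looking into X with the source shorted: R_th = R1·R2/(R1+R2) = 2.620 × 1.92/4.540 = 1.108 Ω.

V_th ≈ 1.85 mV, R_th ≈ 1.11 Ω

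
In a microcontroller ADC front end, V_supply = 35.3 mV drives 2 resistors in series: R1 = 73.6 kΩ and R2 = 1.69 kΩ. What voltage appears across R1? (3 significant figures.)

Series total: ΣR = 73.6 + 1.69 = 75.29 kΩ.
By the voltage-divider rule, V = 35.3 × 73.60/75.29 = 34.51 mV.

V ≈ 34.5 mV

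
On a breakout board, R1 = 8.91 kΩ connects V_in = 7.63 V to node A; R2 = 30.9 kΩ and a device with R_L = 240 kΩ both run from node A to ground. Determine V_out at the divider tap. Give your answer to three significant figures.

First combine the lower leg with the load: R2 ‖ R_L = 27.38 kΩ.
Then V_out = V_in · R2'/(R1 + R2') = 7.63 × 27.38/36.29 = 5.756 V.
(Unloaded it would be 5.92 V; the load pulls it down.)

V_out ≈ 5.76 V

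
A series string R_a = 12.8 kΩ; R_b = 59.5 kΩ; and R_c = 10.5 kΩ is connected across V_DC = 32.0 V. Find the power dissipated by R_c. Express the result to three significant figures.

The common current is I = 32.0/82.80 = 0.3865 mA.
V(R_c) = I·R = 4.058 V; P = V·I = 4.058 × 0.3865 = 1.568 mW.

P ≈ 1.57 mW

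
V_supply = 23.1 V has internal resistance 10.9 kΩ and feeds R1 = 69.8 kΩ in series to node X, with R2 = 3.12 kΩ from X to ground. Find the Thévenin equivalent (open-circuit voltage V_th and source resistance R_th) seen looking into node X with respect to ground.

R1' = 10.9 + 69.8 = 80.70 kΩ (source resistance + R1).
Open-circuit (no load on X): V_th = V_supply · R2/(R1' + R2) = 23.1 × 3.12/(80.70 + 3.12) = 0.8598 V.
Looking into X with the source shorted: R_th = R1'·R2/(R1'+R2) = 80.70 × 3.12/83.82 = 3.004 kΩ.

V_th ≈ 0.860 V, R_th ≈ 3.00 kΩ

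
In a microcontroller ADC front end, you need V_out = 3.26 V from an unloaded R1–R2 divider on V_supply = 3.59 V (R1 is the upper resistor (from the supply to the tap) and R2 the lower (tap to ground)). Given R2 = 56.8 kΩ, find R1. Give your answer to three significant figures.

R1 ≈ 5.75 kΩ

The divider ratio is R2/(R1+R2) = 3.26/3.59 = 0.9081.
Rearranging, R1 = R2·(1−k)/k = 56.8 × 0.1012 = 5.750 kΩ.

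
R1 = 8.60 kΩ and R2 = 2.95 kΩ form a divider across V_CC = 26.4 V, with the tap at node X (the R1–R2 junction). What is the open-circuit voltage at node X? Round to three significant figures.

V_th ≈ 6.74 V

Open-circuit (no load on X): V_th = V_CC · R2/(R1 + R2) = 26.4 × 2.95/(8.600 + 2.95) = 6.743 V.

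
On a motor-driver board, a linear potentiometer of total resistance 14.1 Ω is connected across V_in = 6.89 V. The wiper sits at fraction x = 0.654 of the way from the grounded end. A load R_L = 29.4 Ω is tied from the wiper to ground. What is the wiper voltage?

Lower segment x·R_p = 9.221 Ω; upper segment (1−x)·R_p = 4.879 Ω.
(x·R_p) ‖ R_L = 7.020 Ω.
V_out = 6.89 × 7.020/(4.879 + 7.020) = 4.065 V.

V_out ≈ 4.06 V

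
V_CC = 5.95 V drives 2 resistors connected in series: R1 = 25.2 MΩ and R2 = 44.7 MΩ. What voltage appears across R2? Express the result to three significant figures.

Total series resistance ΣR = 25.2 + 44.7 = 69.90 MΩ.
Voltage divider: V = V_CC · (44.70 / 69.90) = 5.95 × 0.6395 = 3.805 V.

V ≈ 3.80 V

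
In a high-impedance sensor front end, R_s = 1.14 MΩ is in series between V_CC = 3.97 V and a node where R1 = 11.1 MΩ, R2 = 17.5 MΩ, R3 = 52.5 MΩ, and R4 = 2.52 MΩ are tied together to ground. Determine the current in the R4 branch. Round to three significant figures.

I ≈ 0.959 µA

Parallel bank: R_p = 1/(1/11.1 + 1/17.5 + 1/52.5 + 1/2.52) = 1.776 MΩ.
V_A = 3.97 × 1.776/2.916 = 2.418 V.
I(R4) = V_A / R4 = 2.418/2.52 = 0.9595 µA.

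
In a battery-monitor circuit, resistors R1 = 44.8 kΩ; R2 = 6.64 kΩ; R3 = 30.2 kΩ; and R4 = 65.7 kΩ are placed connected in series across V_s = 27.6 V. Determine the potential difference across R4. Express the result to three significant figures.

Series total: ΣR = 44.8 + 6.64 + 30.2 + 65.7 = 147.3 kΩ.
By the voltage-divider rule, V = 27.6 × 65.70/147.3 = 12.31 V.

V ≈ 12.3 V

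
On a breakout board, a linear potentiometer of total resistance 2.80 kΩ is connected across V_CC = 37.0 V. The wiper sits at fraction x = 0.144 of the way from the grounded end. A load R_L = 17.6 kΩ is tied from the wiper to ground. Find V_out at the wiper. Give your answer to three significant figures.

The pot divides into 2.397 kΩ above the wiper and 0.4032 kΩ below.
R_L loads the lower segment: effective lower R = 0.3942 kΩ.
V_out = 37.0 × 0.3942/(2.397 + 0.3942) = 5.226 V.

V_out ≈ 5.23 V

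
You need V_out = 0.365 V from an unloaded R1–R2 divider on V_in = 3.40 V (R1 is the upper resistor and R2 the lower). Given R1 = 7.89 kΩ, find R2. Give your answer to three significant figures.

R2 ≈ 0.949 kΩ

The divider ratio is R2/(R1+R2) = 0.365/3.40 = 0.1074.
So R2 = R1 · V_out/(V_in − V_out) = 7.89 × 0.365/(3.40 − 0.365) = 7.89 × 0.1203 = 0.9489 kΩ.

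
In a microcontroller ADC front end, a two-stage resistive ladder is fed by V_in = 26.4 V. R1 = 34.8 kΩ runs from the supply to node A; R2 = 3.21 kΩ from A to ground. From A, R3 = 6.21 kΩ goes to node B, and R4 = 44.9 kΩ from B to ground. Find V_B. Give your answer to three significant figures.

Looking into the second stage from A: R3 + R4 = 51.11 kΩ appears in parallel with R2.
R2 ‖ (R3+R4) = 3.020 kΩ.
First divider: V_A = V_in · 3.020/(34.8 + 3.020) = 2.108 V.
Then the unloaded second divider: V_B = V_A × R4/(R3+R4) = 2.108 × 0.8785 = 1.852 V.

V_B ≈ 1.85 V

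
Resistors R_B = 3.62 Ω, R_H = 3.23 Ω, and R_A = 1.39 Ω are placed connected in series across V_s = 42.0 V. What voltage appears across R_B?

ΣR = 3.62 + 3.23 + 1.39 = 8.240 Ω.
Voltage divider: V = V_s · (3.620 / 8.240) = 42.0 × 0.4393 = 18.45 V.

V ≈ 18.5 V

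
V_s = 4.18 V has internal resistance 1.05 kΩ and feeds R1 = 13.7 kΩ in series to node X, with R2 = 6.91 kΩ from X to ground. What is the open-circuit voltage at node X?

R1' = 1.05 + 13.7 = 14.75 kΩ (source resistance + R1).
Open-circuit (no load on X): V_th = V_s · R2/(R1' + R2) = 4.18 × 6.91/(14.75 + 6.91) = 1.334 V.

V_th ≈ 1.33 V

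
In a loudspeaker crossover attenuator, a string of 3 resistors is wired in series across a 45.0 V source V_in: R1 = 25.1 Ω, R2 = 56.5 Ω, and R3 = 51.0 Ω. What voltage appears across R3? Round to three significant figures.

V ≈ 17.3 V

Series total: ΣR = 25.1 + 56.5 + 51.0 = 132.6 Ω.
V = V_in · R/ΣR = 45.0 × 0.3846 = 17.31 V.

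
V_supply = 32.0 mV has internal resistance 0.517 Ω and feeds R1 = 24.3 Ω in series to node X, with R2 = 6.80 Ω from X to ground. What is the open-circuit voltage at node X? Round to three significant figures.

V_th ≈ 6.88 mV

R1' = 0.517 + 24.3 = 24.82 Ω (source resistance + R1).
With X open, the divider is unloaded: V_th = 32.0 × 6.80/31.62 = 6.882 mV.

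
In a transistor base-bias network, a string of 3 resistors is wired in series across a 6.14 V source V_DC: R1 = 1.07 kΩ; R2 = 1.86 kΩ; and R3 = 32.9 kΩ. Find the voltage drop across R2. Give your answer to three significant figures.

V ≈ 0.319 V

Total series resistance ΣR = 1.07 + 1.86 + 32.9 = 35.83 kΩ.
V = V_DC · R/ΣR = 6.14 × 0.05191 = 0.3187 V.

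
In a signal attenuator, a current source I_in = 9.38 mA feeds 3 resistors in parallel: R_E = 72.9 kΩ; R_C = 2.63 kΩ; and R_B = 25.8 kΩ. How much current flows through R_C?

Total conductance ΣG = 1/72.9 + 1/2.63 + 1/25.8 = 0.4327 (units of 1/kΩ).
Current divider: I(R_C) = I_in · G_k/ΣG = 9.38 × (0.3802/0.4327) = 9.38 × 0.8787 = 8.242 mA.

I ≈ 8.24 mA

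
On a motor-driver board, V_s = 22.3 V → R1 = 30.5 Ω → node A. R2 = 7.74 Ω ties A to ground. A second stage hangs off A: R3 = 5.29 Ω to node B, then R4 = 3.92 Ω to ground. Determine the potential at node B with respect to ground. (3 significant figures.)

V_B ≈ 1.15 V

Node A sees R2 in parallel with the series input of stage 2, R3 + R4 = 9.210 Ω.
Effective lower resistance at A: R2 ‖ 9.210 = 4.206 Ω.
So V_A = 22.3 × 0.1212 = 2.702 V.
V_B = V_A × 0.4256 = 1.150 V.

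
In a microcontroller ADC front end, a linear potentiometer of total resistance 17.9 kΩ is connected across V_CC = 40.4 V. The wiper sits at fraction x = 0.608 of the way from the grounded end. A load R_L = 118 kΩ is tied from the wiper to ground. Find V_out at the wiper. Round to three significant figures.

V_out ≈ 23.7 V

Lower segment x·R_p = 10.88 kΩ; upper segment (1−x)·R_p = 7.017 kΩ.
(x·R_p) ‖ R_L = 9.964 kΩ.
V_out = 40.4 × 9.964/(7.017 + 9.964) = 23.71 V.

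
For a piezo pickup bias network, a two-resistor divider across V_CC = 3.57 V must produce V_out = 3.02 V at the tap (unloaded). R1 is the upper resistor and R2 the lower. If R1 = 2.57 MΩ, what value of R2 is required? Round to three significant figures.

Required fraction k = V_out/V_CC = 0.8459.
So R2 = R1 · V_out/(V_CC − V_out) = 2.57 × 3.02/(3.57 − 3.02) = 2.57 × 5.491 = 14.11 MΩ.

R2 ≈ 14.1 MΩ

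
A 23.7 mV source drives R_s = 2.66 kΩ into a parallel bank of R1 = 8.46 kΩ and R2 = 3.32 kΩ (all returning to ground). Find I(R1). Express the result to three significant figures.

I ≈ 1.32 µA

Equivalent of the parallel group: R_p = 2.384 kΩ.
V_A = 23.7 × 2.384/5.044 = 11.20 mV.
Branch current I = V_A/R1 = 11.20/8.46 = 1.324 µA.
(Check via current divider: I_total = 4.698 µA; share G_k/ΣG = 0.2818 → same result.)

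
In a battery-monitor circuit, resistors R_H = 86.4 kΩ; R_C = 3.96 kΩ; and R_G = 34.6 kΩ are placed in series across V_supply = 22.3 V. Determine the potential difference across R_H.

V ≈ 15.4 V

ΣR = 86.4 + 3.96 + 34.6 = 125.0 kΩ.
Voltage divider: V = V_supply · (86.40 / 125.0) = 22.3 × 0.6914 = 15.42 V.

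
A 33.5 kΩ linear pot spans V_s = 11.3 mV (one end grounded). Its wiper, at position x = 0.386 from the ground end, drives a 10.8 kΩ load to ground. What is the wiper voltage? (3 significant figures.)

V_out ≈ 2.51 mV

Lower segment x·R_p = 12.93 kΩ; upper segment (1−x)·R_p = 20.57 kΩ.
R_L loads the lower segment: effective lower R = 5.885 kΩ.
Then V_out = V_s · 5.885/(20.57 + 5.885) = 2.514 mV.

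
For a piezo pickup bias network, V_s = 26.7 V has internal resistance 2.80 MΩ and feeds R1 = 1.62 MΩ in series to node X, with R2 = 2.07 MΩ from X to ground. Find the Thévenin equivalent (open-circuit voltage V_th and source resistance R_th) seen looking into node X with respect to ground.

V_th ≈ 8.52 V, R_th ≈ 1.41 MΩ

R1' = 2.80 + 1.62 = 4.420 MΩ (source resistance + R1).
Open-circuit (no load on X): V_th = V_s · R2/(R1' + R2) = 26.7 × 2.07/(4.420 + 2.07) = 8.516 V.
Looking into X with the source shorted: R_th = R1'·R2/(R1'+R2) = 4.420 × 2.07/6.490 = 1.410 MΩ.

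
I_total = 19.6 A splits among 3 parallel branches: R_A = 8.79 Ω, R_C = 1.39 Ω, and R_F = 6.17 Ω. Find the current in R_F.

I ≈ 3.19 A

Conductances: ΣG = 1/8.79 + 1/1.39 + 1/6.17 = 0.9953 (1/Ω).
R_F takes the fraction G_k/ΣG = 0.1621/0.9953 = 0.1628, so I = 19.6 × 0.1628 = 3.192 A.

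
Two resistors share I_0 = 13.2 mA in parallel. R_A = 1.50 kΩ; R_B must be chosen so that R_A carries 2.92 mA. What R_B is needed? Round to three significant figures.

Two-branch current divider: I_A = I_0 · R_B/(R_A + R_B).
With f = 0.2212, R_B = R_A · f/(1−f) = 1.50 × 0.2840 = 0.4261 kΩ.

R_B ≈ 0.426 kΩ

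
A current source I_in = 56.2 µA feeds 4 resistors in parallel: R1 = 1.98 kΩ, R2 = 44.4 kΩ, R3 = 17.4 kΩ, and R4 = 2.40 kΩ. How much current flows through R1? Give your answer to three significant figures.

Conductances: ΣG = 1/1.98 + 1/44.4 + 1/17.4 + 1/2.40 = 1.002 (1/kΩ).
Current divider: I(R1) = I_in · G_k/ΣG = 56.2 × (0.5051/1.002) = 56.2 × 0.5042 = 28.34 µA.

I ≈ 28.3 µA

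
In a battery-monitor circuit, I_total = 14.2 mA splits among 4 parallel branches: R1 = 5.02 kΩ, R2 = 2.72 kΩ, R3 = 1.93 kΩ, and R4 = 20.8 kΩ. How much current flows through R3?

Conductances: ΣG = 1/5.02 + 1/2.72 + 1/1.93 + 1/20.8 = 1.133 (1/kΩ).
Current divider: I(R3) = I_total · G_k/ΣG = 14.2 × (0.5181/1.133) = 14.2 × 0.4573 = 6.493 mA.

I ≈ 6.49 mA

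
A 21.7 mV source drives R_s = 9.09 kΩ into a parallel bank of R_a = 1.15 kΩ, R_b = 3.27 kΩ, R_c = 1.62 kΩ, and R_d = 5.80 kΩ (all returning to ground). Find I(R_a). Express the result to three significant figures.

Equivalent of the parallel group: R_p = 0.5089 kΩ.
Node voltage V_A = V_CC · R_p/(R_s + R_p) = 21.7 × 0.05302 = 1.150 mV.
I(R_a) = V_A / R_a = 1.150/1.15 = 1.000 µA.

I ≈ 1.00 µA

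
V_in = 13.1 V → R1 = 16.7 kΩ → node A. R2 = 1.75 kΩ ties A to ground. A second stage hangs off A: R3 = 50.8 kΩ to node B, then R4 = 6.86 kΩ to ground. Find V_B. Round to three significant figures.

The second stage (R3 + R4 = 57.66 kΩ) loads node A in parallel with R2.
Effective lower resistance at A: R2 ‖ 57.66 = 1.698 kΩ.
V_A = 13.1 × 1.698/(16.7 + 1.698) = 1.209 V.
Then the unloaded second divider: V_B = V_A × R4/(R3+R4) = 1.209 × 0.1190 = 0.1439 V.

V_B ≈ 0.144 V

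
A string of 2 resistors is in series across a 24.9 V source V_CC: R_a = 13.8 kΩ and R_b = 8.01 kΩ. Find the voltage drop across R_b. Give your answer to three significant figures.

V ≈ 9.14 V

Total series resistance ΣR = 13.8 + 8.01 = 21.81 kΩ.
By the voltage-divider rule, V = 24.9 × 8.010/21.81 = 9.145 V.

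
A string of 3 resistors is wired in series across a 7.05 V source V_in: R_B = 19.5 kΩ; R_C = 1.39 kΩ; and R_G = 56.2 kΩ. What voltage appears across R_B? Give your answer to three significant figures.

V ≈ 1.78 V

ΣR = 19.5 + 1.39 + 56.2 = 77.09 kΩ.
V = V_in · R/ΣR = 7.05 × 0.2530 = 1.783 V.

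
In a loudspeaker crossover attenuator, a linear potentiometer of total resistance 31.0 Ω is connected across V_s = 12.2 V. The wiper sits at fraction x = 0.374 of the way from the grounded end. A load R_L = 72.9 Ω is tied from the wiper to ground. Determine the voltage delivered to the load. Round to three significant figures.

V_out ≈ 4.15 V

Split the track: R_lower = x·R_p = 11.59 Ω, R_upper = (1−x)·R_p = 19.41 Ω.
(x·R_p) ‖ R_L = 10.00 Ω.
V_out = 12.2 × 10.00/(19.41 + 10.00) = 4.150 V.
(Unloaded: V_out = x·V_s = 4.56 V.)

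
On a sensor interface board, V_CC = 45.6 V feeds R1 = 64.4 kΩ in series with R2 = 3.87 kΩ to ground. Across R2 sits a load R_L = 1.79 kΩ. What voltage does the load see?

The load sits in parallel with R2, giving an effective lower resistance R2' = R2·R_L/(R2+R_L) = 1.224 kΩ.
Then V_out = V_CC · R2'/(R1 + R2') = 45.6 × 1.224/65.62 = 0.8505 V.
(Unloaded it would be 2.58 V; the load pulls it down.)

V_out ≈ 0.850 V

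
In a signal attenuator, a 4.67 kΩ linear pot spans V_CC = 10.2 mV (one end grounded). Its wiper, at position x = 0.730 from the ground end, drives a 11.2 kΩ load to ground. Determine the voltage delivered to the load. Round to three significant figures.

Lower segment x·R_p = 3.409 kΩ; upper segment (1−x)·R_p = 1.261 kΩ.
Lower segment in parallel with the load: 3.409 ‖ 11.2 = 2.614 kΩ.
Loaded-divider output: V_out = 10.2 × 0.6746 = 6.881 mV.

V_out ≈ 6.88 mV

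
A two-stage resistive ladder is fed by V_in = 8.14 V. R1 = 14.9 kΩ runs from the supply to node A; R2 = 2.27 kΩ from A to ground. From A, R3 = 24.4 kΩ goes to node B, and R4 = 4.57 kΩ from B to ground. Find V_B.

The second stage (R3 + R4 = 28.97 kΩ) loads node A in parallel with R2.
R2 ‖ (R3+R4) = 2.105 kΩ.
V_A = 8.14 × 2.105/(14.9 + 2.105) = 1.008 V.
V_B = V_A × 0.1577 = 0.1590 V.

V_B ≈ 0.159 V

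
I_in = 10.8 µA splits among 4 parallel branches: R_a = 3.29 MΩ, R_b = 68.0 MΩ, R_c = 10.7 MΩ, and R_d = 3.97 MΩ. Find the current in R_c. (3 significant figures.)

ΣG = 1/3.29 + 1/68.0 + 1/10.7 + 1/3.97 = 0.6640.
Current divider: I(R_c) = I_in · G_k/ΣG = 10.8 × (0.09346/0.6640) = 10.8 × 0.1407 = 1.520 µA.

I ≈ 1.52 µA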